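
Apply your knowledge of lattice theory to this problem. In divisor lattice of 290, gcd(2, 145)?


Meet=gcd.
gcd(2,145)=1


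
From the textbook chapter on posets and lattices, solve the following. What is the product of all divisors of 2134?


Divisors of 2134: [1, 2, 11, 22, 97, 194, 1067, 2134]
Product = n^(d(n)/2) = 2134^(8/2)
Product = 20738515249936


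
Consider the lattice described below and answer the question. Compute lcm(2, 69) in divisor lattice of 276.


In a divisor lattice, join = lcm (least common multiple).
gcd(2,69) = 1
lcm(2,69) = 2*69/gcd = 138/1 = 138


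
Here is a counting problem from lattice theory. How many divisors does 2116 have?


Divisors of 2116: [1, 2, 4, 23, 46, 92, 529, 1058, 2116]
Count: 9


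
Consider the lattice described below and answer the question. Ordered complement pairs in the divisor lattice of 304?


Complement pair (a,b): a meet b = bottom, a join b = top.
Here: gcd(a,b)=1 and lcm(a,b)=304, i.e. a*b=304 with a,b coprime.
Pairs found: (1,304), (16,19), (19,16), (304,1)
Total ordered pairs: 4


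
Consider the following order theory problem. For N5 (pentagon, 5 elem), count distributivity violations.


Distributive law: a ^ (b v c) = (a ^ b) v (a ^ c).
Check all 5^3 = 125 ordered triples (a,b,c).
  e.g. a=b, b=a, c=c: lhs=b != rhs=a
  e.g. a=b, b=c, c=a: lhs=b != rhs=a
Total violating triples: 2


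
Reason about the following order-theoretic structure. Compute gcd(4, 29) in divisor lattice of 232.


In a divisor lattice, meet = gcd (greatest common divisor).
By Euclidean algorithm or factoring: gcd(4,29) = 1


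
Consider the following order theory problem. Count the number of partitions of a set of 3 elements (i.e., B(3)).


B(n) = number of set partitions of an n-element set.
B(n) satisfies the recurrence: B(n+1) = sum_k C(n,k)*B(k).
B(3) = 5


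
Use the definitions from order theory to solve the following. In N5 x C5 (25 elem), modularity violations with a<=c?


Modular law: if a <= c then a v (b ^ c) = (a v b) ^ c.
Check all triples (a,b,c) with a <= c among 25 elements.
  e.g. a=(a,0), b=(c,0), c=(b,0): lhs=(a,0) != rhs=(b,0)
  e.g. a=(a,0), b=(c,1), c=(b,0): lhs=(a,0) != rhs=(b,0)
Total violating triples: 75


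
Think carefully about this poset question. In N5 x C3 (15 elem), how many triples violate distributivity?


Distributive law: a ^ (b v c) = (a ^ b) v (a ^ c).
Check all 15^3 = 3375 ordered triples (a,b,c).
  e.g. a=(b,0), b=(a,0), c=(c,0): lhs=(b,0) != rhs=(a,0)
  e.g. a=(b,0), b=(a,0), c=(c,1): lhs=(b,0) != rhs=(a,0)
Total violating triples: 54


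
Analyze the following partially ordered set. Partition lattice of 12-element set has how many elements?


B(n) = number of set partitions of an n-element set.
B(n) satisfies the recurrence: B(n+1) = sum_k C(n,k)*B(k).
B(12) = 4213597


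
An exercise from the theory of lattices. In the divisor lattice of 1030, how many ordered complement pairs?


Complement pair (a,b): a meet b = bottom, a join b = top.
Here: gcd(a,b)=1 and lcm(a,b)=1030, i.e. a*b=1030 with a,b coprime.
Pairs found: (1,1030), (2,515), (5,206), (10,103), ... (4 more)
Total ordered pairs: 8


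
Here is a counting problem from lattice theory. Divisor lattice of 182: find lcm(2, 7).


In a divisor lattice, join = lcm (least common multiple).
gcd(2,7) = 1
lcm(2,7) = 2*7/gcd = 14/1 = 14


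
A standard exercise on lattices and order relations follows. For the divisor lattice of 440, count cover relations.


A cover relation a -< b holds when a < b with no c strictly between.
Cover relations:
  1 -< 2
  1 -< 5
  1 -< 11
  2 -< 4
  2 -< 10
  2 -< 22
  4 -< 8
  4 -< 20
  ...20 more
Total: 28


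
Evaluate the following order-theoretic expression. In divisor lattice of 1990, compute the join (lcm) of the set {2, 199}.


In a divisor lattice, join = lcm (least common multiple).
Compute lcm iteratively: start with first element, then lcm(current, next).
Elements: [2, 199]
lcm(2,199) = 398
Final lcm = 398


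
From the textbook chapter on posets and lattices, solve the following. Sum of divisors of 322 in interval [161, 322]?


Interval [161,322] in divisors of 322: [161, 322]
Sum = 483


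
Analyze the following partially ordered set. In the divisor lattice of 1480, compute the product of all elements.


Divisors of 1480: [1, 2, 4, 5, 8, 10, 20, 37, 40, 74, 148, 185, 296, 370, 740, 1480]
Product = n^(d(n)/2) = 1480^(16/2)
Product = 23019385349216665600000000


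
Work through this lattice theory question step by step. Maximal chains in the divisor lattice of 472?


A maximal chain goes from the minimum element to a maximal element via cover relations.
Counting all min-to-max paths in the cover graph.
Total maximal chains: 4


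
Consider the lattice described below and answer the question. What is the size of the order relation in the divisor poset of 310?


The order relation is {(a,b) : a <= b}, reflexive so it includes (a,a).
Examples: (1,1), (1,10), (1,155), (1,2), (1,31), ...
Total ordered pairs: 27


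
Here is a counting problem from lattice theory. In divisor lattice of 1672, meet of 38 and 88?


In a divisor lattice, meet = gcd (greatest common divisor).
By Euclidean algorithm or factoring: gcd(38,88) = 2


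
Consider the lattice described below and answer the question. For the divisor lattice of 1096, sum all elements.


sigma(n) = sum of divisors.
Divisors of 1096: [1, 2, 4, 8, 137, 274, 548, 1096]
Sum = 2070


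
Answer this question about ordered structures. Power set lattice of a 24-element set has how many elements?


Power set = 2^n.
2^24 = 16777216


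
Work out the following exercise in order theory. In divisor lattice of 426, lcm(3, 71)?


Join=lcm.
gcd(3,71)=1
lcm=213


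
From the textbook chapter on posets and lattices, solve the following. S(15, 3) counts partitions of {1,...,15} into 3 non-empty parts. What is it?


S(n,k) = k*S(n-1,k) + S(n-1,k-1).
S(14,3) = 788970, S(14,2) = 8191
S(15,3) = 3*788970 + 8191 = 2366910 + 8191
S(15,3) = 2375101


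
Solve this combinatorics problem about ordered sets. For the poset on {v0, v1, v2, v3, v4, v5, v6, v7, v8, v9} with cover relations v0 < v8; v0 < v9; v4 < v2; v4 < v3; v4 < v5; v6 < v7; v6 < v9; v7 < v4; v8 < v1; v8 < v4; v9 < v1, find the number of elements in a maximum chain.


A chain is a totally ordered subset; we count the number of elements in a maximum chain.
Compute, for each element x, the size of the longest chain ending at x:
  v0: 1
  v6: 1
  v7: 2
  v8: 2
  v9: 2
  v1: 3
  ...
A maximum chain: v6 < v7 < v4 < v2
Number of elements in the longest chain: 4


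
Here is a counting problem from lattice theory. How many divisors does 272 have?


Divisors of 272: [1, 2, 4, 8, 16, 17, 34, 68, 136, 272]
Count: 10


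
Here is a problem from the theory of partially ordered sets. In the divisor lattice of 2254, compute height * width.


Height = length of longest chain minus 1; width = size of largest antichain.
A maximum chain: 1 | 23 | 161 | 1127 | 2254  (height 4).
A maximum antichain: {14, 46, 49, 161}  (width 4).
Product = 4 * 4 = 16


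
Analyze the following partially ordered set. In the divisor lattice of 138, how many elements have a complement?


An element a is complemented if some b has a meet b = bottom, a join b = top.
a is complemented iff gcd(a, n/a)=1, i.e. a is a unitary divisor of 138.
Complemented elements: 1, 2, 3, 6, 23, 46, ... (2 more)
Count: 8


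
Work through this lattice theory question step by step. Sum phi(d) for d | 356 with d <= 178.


Divisors of 356 up to 178: [1, 2, 4, 89, 178]
phi values: [1, 1, 2, 88, 88]
Sum = 180


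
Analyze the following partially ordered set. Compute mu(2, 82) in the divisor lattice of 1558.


In a divisor lattice, mu(a,b) = mu(b/a) where mu is the classical Mobius function.
b/a = 82/2 = 41
Prime factorization of 41: primes [41]
41 is squarefree with 1 prime factor(s), so mu(41) = (-1)^1 = -1


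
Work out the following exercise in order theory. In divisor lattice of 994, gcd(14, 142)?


Meet=gcd.
gcd(14,142)=2


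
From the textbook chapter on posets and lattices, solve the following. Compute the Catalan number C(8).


C(n) = C(2n, n) / (n+1).
C(16, 8) = 12870
C(8) = 12870 / 9 = 1430


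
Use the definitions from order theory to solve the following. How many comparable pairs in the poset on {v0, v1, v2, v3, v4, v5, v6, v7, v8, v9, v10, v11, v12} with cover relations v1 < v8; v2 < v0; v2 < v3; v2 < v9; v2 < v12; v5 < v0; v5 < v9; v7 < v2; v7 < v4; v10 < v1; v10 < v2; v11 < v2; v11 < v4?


A comparable pair {a,b} has a < b or b < a in the order.
Count unordered pairs where one element is strictly below the other.
Examples: {v0,v2}, {v0,v5}, {v0,v7}, {v0,v10}, ...
Total comparable pairs: 26


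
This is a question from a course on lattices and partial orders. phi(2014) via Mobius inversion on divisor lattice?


phi(n) = n * prod_{p|n} (1 - 1/p).
Prime divisors of 2014: [2, 19, 53]
phi(2014) = 2014 * (1 - 1/2) * (1 - 1/19) * (1 - 1/53)
phi(2014) = 936


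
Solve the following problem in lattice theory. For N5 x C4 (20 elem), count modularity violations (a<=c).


Modular law: if a <= c then a v (b ^ c) = (a v b) ^ c.
Check all triples (a,b,c) with a <= c among 20 elements.
  e.g. a=(a,0), b=(c,0), c=(b,0): lhs=(a,0) != rhs=(b,0)
  e.g. a=(a,0), b=(c,1), c=(b,0): lhs=(a,0) != rhs=(b,0)
Total violating triples: 40


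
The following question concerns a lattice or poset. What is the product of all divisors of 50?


Divisors of 50: [1, 2, 5, 10, 25, 50]
Product = n^(d(n)/2) = 50^(6/2)
Product = 125000


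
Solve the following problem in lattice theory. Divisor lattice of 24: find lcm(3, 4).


In a divisor lattice, join = lcm (least common multiple).
gcd(3,4) = 1
lcm(3,4) = 3*4/gcd = 12/1 = 12


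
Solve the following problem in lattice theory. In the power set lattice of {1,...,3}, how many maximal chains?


A maximal chain goes from the minimum element to a maximal element via cover relations.
Counting all min-to-max paths in the cover graph.
Total maximal chains: 6


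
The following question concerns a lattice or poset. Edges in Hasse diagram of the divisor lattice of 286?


A cover relation a -< b holds when a < b with no c strictly between.
Cover relations:
  1 -< 2
  1 -< 11
  1 -< 13
  2 -< 22
  2 -< 26
  11 -< 22
  11 -< 143
  13 -< 26
  ...4 more
Total: 12


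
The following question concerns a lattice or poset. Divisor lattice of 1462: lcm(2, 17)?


Join=lcm.
gcd(2,17)=1
lcm=34


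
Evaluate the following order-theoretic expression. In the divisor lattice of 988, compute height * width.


Height = length of longest chain minus 1; width = size of largest antichain.
A maximum chain: 1 | 19 | 247 | 494 | 988  (height 4).
A maximum antichain: {4, 26, 38, 247}  (width 4).
Product = 4 * 4 = 16


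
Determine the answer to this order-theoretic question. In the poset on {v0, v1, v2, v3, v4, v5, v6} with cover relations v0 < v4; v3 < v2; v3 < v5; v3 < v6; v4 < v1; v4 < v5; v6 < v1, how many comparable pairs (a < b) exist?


A comparable pair {a,b} has a < b or b < a in the order.
Count unordered pairs where one element is strictly below the other.
Examples: {v0,v1}, {v0,v4}, {v0,v5}, {v1,v3}, ...
Total comparable pairs: 10


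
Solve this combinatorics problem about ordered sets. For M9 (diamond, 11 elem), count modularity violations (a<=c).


Modular law: if a <= c then a v (b ^ c) = (a v b) ^ c.
Check all triples (a,b,c) with a <= c among 11 elements.
This lattice is modular (diamonds M_m and their chain-products are modular).
Total violating triples: 0


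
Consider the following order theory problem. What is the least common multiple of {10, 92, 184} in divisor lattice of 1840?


In a divisor lattice, join = lcm (least common multiple).
Compute lcm iteratively: start with first element, then lcm(current, next).
Elements: [10, 92, 184]
lcm(10,92) = 460
lcm(460,184) = 920
Final lcm = 920


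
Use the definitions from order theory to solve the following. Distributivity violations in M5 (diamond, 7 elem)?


Distributive law: a ^ (b v c) = (a ^ b) v (a ^ c).
Check all 7^3 = 343 ordered triples (a,b,c).
  e.g. a=a1, b=a2, c=a3: lhs=a1 != rhs=0
  e.g. a=a1, b=a2, c=a4: lhs=a1 != rhs=0
Total violating triples: 60


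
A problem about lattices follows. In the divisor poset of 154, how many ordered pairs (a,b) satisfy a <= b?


The order relation is {(a,b) : a <= b}, reflexive so it includes (a,a).
Examples: (1,1), (1,11), (1,14), (1,154), (1,2), ...
Total ordered pairs: 27


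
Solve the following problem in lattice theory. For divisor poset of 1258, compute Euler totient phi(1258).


phi(n) = n * prod_{p|n} (1 - 1/p).
Prime divisors of 1258: [2, 17, 37]
phi(1258) = 1258 * (1 - 1/2) * (1 - 1/17) * (1 - 1/37)
phi(1258) = 576


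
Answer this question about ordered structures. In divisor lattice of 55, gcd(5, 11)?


Meet=gcd.
gcd(5,11)=1


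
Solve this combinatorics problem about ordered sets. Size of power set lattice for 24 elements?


Power set = 2^n.
2^24 = 16777216


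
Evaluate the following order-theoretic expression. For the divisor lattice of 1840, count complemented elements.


An element a is complemented if some b has a meet b = bottom, a join b = top.
a is complemented iff gcd(a, n/a)=1, i.e. a is a unitary divisor of 1840.
Complemented elements: 1, 5, 16, 23, 80, 115, ... (2 more)
Count: 8


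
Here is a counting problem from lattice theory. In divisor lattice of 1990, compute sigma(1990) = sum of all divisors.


sigma(n) = sum of divisors.
Divisors of 1990: [1, 2, 5, 10, 199, 398, 995, 1990]
Sum = 3600


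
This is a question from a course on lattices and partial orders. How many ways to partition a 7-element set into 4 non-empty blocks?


S(n,k) = k*S(n-1,k) + S(n-1,k-1).
S(6,4) = 65, S(6,3) = 90
S(7,4) = 4*65 + 90 = 260 + 90
S(7,4) = 350


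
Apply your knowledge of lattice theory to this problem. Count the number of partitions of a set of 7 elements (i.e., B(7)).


B(n) = number of set partitions of an n-element set.
B(n) satisfies the recurrence: B(n+1) = sum_k C(n,k)*B(k).
B(7) = 877


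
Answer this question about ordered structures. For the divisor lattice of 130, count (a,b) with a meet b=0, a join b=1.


Complement pair (a,b): a meet b = bottom, a join b = top.
Here: gcd(a,b)=1 and lcm(a,b)=130, i.e. a*b=130 with a,b coprime.
Pairs found: (1,130), (2,65), (5,26), (10,13), ... (4 more)
Total ordered pairs: 8


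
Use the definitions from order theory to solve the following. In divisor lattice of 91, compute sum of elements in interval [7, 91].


Interval [7,91] in divisors of 91: [7, 91]
Sum = 98


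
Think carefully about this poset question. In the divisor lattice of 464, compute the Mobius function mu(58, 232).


In a divisor lattice, mu(a,b) = mu(b/a) where mu is the classical Mobius function.
b/a = 232/58 = 4
Prime factorization of 4: primes [2]
4 is not squarefree, so mu(4) = 0


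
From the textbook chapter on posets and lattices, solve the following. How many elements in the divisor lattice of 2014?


Divisors of 2014: [1, 2, 19, 38, 53, 106, 1007, 2014]
Count: 8


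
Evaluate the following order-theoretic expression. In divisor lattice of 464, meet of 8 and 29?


In a divisor lattice, meet = gcd (greatest common divisor).
By Euclidean algorithm or factoring: gcd(8,29) = 1


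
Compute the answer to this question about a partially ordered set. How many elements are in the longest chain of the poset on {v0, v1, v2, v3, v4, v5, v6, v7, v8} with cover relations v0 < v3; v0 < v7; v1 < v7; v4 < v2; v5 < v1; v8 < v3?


A chain is a totally ordered subset; we count the number of elements in a maximum chain.
Compute, for each element x, the size of the longest chain ending at x:
  v0: 1
  v4: 1
  v5: 1
  v6: 1
  v8: 1
  v1: 2
  ...
A maximum chain: v5 < v1 < v7
Number of elements in the longest chain: 3


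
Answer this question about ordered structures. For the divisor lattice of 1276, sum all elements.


sigma(n) = sum of divisors.
Divisors of 1276: [1, 2, 4, 11, 22, 29, 44, 58, 116, 319, 638, 1276]
Sum = 2520


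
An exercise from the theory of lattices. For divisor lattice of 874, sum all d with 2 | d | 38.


Interval [2,38] in divisors of 874: [2, 38]
Sum = 40


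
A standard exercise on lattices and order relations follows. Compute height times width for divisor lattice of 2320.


Height = length of longest chain minus 1; width = size of largest antichain.
A maximum chain: 1 | 29 | 145 | 290 | 580 | 1160 | 2320  (height 6).
A maximum antichain: {4, 10, 58, 145}  (width 4).
Product = 6 * 4 = 24


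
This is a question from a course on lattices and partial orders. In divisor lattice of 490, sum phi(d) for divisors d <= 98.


Divisors of 490 up to 98: [1, 2, 5, 7, 10, 14, 35, 49, 70, 98]
phi values: [1, 1, 4, 6, 4, 6, 24, 42, 24, 42]
Sum = 154


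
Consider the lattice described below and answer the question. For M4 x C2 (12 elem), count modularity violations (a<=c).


Modular law: if a <= c then a v (b ^ c) = (a v b) ^ c.
Check all triples (a,b,c) with a <= c among 12 elements.
This lattice is modular (diamonds M_m and their chain-products are modular).
Total violating triples: 0


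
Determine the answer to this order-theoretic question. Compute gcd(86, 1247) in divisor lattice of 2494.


In a divisor lattice, meet = gcd (greatest common divisor).
By Euclidean algorithm or factoring: gcd(86,1247) = 43


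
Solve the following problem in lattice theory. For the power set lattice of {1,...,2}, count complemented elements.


An element a is complemented if some b has a meet b = bottom, a join b = top.
every subset A has complement S\A, so all elements are complemented.
Complemented elements: {}, {1}, {2}, {1,2}
Count: 4


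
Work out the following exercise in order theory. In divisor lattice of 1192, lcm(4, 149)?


Join=lcm.
gcd(4,149)=1
lcm=596


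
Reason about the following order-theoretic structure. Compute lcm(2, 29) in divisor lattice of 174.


In a divisor lattice, join = lcm (least common multiple).
gcd(2,29) = 1
lcm(2,29) = 2*29/gcd = 58/1 = 58


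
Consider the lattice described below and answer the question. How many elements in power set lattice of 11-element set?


Power set = 2^n.
2^11 = 2048


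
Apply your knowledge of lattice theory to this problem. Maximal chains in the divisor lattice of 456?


A maximal chain goes from the minimum element to a maximal element via cover relations.
Counting all min-to-max paths in the cover graph.
Total maximal chains: 20


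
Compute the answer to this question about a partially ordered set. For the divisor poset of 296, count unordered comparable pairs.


A comparable pair {a,b} has a < b or b < a in the order.
Count unordered pairs where one element is strictly below the other.
Examples: {1,2}, {1,4}, {1,8}, {1,37}, ...
Total comparable pairs: 22


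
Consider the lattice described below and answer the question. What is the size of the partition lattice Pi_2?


B(n) = number of set partitions of an n-element set.
B(n) satisfies the recurrence: B(n+1) = sum_k C(n,k)*B(k).
B(2) = 2


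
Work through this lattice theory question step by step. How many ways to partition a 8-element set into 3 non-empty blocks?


S(n,k) = k*S(n-1,k) + S(n-1,k-1).
S(7,3) = 301, S(7,2) = 63
S(8,3) = 3*301 + 63 = 903 + 63
S(8,3) = 966


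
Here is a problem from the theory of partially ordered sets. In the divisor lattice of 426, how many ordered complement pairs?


Complement pair (a,b): a meet b = bottom, a join b = top.
Here: gcd(a,b)=1 and lcm(a,b)=426, i.e. a*b=426 with a,b coprime.
Pairs found: (1,426), (2,213), (3,142), (6,71), ... (4 more)
Total ordered pairs: 8


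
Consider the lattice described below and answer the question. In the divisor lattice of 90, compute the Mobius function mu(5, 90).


In a divisor lattice, mu(a,b) = mu(b/a) where mu is the classical Mobius function.
b/a = 90/5 = 18
Prime factorization of 18: primes [2, 3]
18 is not squarefree, so mu(18) = 0


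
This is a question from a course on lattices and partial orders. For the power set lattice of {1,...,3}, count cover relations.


A cover relation a -< b holds when a < b with no c strictly between.
Cover relations:
  {} -< {1}
  {} -< {2}
  {} -< {3}
  {1} -< {1,2}
  {1} -< {1,3}
  {2} -< {1,2}
  {2} -< {2,3}
  {3} -< {1,3}
  ...4 more
Total: 12


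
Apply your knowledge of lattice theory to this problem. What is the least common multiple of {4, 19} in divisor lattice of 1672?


In a divisor lattice, join = lcm (least common multiple).
Compute lcm iteratively: start with first element, then lcm(current, next).
Elements: [4, 19]
lcm(4,19) = 76
Final lcm = 76


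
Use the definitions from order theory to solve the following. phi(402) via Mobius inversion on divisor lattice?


phi(n) = n * prod_{p|n} (1 - 1/p).
Prime divisors of 402: [2, 3, 67]
phi(402) = 402 * (1 - 1/2) * (1 - 1/3) * (1 - 1/67)
phi(402) = 132


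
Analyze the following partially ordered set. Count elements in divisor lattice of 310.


Divisors of 310: [1, 2, 5, 10, 31, 62, 155, 310]
Count: 8


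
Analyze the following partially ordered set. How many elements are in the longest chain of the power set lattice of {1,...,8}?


A chain is a totally ordered subset; we count the number of elements in a maximum chain.
Compute, for each element x, the size of the longest chain ending at x:
  {}: 1
  {1}: 2
  {2}: 2
  {3}: 2
  {4}: 2
  {5}: 2
  ...
A maximum chain: {} < {1} < {1,2} < {1,2,3} < {1,2,3,4} < {1,2,3,4,5} < {1,2,3,4,5,6} < {1,2,3,4,5,6,7} < {1,2,3,4,5,6,7,8}
Number of elements in the longest chain: 9


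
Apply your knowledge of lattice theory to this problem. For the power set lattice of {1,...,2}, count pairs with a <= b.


The order relation is {(a,b) : a <= b}, reflexive so it includes (a,a).
Examples: ({},{}), ({},{1,2}), ({},{1}), ({},{2}), ({1,2},{1,2}), ...
Total ordered pairs: 9


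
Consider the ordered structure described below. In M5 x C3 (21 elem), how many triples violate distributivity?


Distributive law: a ^ (b v c) = (a ^ b) v (a ^ c).
Check all 21^3 = 9261 ordered triples (a,b,c).
  e.g. a=(a1,0), b=(a2,0), c=(a3,0): lhs=(a1,0) != rhs=(0,0)
  e.g. a=(a1,0), b=(a2,0), c=(a3,1): lhs=(a1,0) != rhs=(0,0)
Total violating triples: 1620


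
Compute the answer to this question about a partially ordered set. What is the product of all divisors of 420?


Divisors of 420: [1, 2, 3, 4, 5, 6, 7, 10, 12, 14, 15, 20, 21, 28, 30, 35, 42, 60, 70, 84, 105, 140, 210, 420]
Product = n^(d(n)/2) = 420^(24/2)
Product = 30129469486639681536000000000000


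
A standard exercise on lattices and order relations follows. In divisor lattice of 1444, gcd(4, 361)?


Meet=gcd.
gcd(4,361)=1


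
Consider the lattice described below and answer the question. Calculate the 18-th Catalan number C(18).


C(n) = C(2n, n) / (n+1).
C(36, 18) = 9075135300
C(18) = 9075135300 / 19 = 477638700


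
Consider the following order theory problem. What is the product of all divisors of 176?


Divisors of 176: [1, 2, 4, 8, 11, 16, 22, 44, 88, 176]
Product = n^(d(n)/2) = 176^(10/2)
Product = 168874213376


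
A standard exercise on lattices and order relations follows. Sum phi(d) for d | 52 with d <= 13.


Divisors of 52 up to 13: [1, 2, 4, 13]
phi values: [1, 1, 2, 12]
Sum = 16


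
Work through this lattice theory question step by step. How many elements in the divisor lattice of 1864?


Divisors of 1864: [1, 2, 4, 8, 233, 466, 932, 1864]
Count: 8


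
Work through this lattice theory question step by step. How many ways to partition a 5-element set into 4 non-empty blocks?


S(n,k) = k*S(n-1,k) + S(n-1,k-1).
S(4,4) = 1, S(4,3) = 6
S(5,4) = 4*1 + 6 = 4 + 6
S(5,4) = 10


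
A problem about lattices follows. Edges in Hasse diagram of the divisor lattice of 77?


A cover relation a -< b holds when a < b with no c strictly between.
Cover relations:
  1 -< 7
  1 -< 11
  7 -< 77
  11 -< 77
Total: 4


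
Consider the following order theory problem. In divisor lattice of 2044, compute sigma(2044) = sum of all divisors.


sigma(n) = sum of divisors.
Divisors of 2044: [1, 2, 4, 7, 14, 28, 73, 146, 292, 511, 1022, 2044]
Sum = 4144


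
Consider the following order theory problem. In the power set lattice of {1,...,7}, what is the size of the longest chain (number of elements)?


A chain is a totally ordered subset; we count the number of elements in a maximum chain.
Compute, for each element x, the size of the longest chain ending at x:
  {}: 1
  {1}: 2
  {2}: 2
  {3}: 2
  {4}: 2
  {5}: 2
  ...
A maximum chain: {} < {1} < {1,2} < {1,2,3} < {1,2,3,4} < {1,2,3,4,5} < {1,2,3,4,5,6} < {1,2,3,4,5,6,7}
Number of elements in the longest chain: 8


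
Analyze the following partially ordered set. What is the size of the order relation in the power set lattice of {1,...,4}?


The order relation is {(a,b) : a <= b}, reflexive so it includes (a,a).
Examples: ({},{}), ({},{1,2}), ({},{1,2,3}), ({},{1,2,3,4}), ({},{1,2,4}), ...
Total ordered pairs: 81


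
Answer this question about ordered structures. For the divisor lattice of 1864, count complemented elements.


An element a is complemented if some b has a meet b = bottom, a join b = top.
a is complemented iff gcd(a, n/a)=1, i.e. a is a unitary divisor of 1864.
Complemented elements: 1, 8, 233, 1864
Count: 4


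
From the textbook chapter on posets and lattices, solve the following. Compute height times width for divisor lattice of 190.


Height = length of longest chain minus 1; width = size of largest antichain.
A maximum chain: 1 | 19 | 95 | 190  (height 3).
A maximum antichain: {2, 5, 19}  (width 3).
Product = 3 * 3 = 9


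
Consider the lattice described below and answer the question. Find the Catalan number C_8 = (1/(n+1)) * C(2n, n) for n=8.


C(n) = C(2n, n) / (n+1).
C(16, 8) = 12870
C(8) = 12870 / 9 = 1430


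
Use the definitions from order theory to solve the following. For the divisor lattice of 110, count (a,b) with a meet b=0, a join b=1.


Complement pair (a,b): a meet b = bottom, a join b = top.
Here: gcd(a,b)=1 and lcm(a,b)=110, i.e. a*b=110 with a,b coprime.
Pairs found: (1,110), (2,55), (5,22), (10,11), ... (4 more)
Total ordered pairs: 8


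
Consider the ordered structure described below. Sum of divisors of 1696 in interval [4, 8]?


Interval [4,8] in divisors of 1696: [4, 8]
Sum = 12


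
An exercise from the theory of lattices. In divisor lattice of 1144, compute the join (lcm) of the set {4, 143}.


In a divisor lattice, join = lcm (least common multiple).
Compute lcm iteratively: start with first element, then lcm(current, next).
Elements: [4, 143]
lcm(4,143) = 572
Final lcm = 572


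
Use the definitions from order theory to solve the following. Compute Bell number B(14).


B(n) = number of set partitions of an n-element set.
B(n) satisfies the recurrence: B(n+1) = sum_k C(n,k)*B(k).
B(14) = 190899322


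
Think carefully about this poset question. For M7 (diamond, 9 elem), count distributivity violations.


Distributive law: a ^ (b v c) = (a ^ b) v (a ^ c).
Check all 9^3 = 729 ordered triples (a,b,c).
  e.g. a=a1, b=a2, c=a3: lhs=a1 != rhs=0
  e.g. a=a1, b=a2, c=a4: lhs=a1 != rhs=0
Total violating triples: 210


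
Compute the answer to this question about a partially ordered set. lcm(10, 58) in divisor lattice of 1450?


Join=lcm.
gcd(10,58)=2
lcm=290


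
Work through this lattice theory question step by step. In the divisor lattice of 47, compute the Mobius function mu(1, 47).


In a divisor lattice, mu(a,b) = mu(b/a) where mu is the classical Mobius function.
b/a = 47/1 = 47
Prime factorization of 47: primes [47]
47 is squarefree with 1 prime factor(s), so mu(47) = (-1)^1 = -1


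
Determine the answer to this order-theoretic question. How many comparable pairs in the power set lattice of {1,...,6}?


A comparable pair {a,b} has a < b or b < a in the order.
Count unordered pairs where one element is strictly below the other.
Examples: {{},{1}}, {{},{2}}, {{},{3}}, {{},{4}}, ...
Total comparable pairs: 665


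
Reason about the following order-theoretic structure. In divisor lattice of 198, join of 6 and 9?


In a divisor lattice, join = lcm (least common multiple).
gcd(6,9) = 3
lcm(6,9) = 6*9/gcd = 54/3 = 18


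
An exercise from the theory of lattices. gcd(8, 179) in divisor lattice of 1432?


Meet=gcd.
gcd(8,179)=1


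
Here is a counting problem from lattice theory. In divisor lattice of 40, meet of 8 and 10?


In a divisor lattice, meet = gcd (greatest common divisor).
By Euclidean algorithm or factoring: gcd(8,10) = 2


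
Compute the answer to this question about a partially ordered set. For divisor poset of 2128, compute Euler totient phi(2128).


phi(n) = n * prod_{p|n} (1 - 1/p).
Prime divisors of 2128: [2, 7, 19]
phi(2128) = 2128 * (1 - 1/2) * (1 - 1/7) * (1 - 1/19)
phi(2128) = 864


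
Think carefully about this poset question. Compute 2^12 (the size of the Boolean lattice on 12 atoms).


Power set = 2^n.
2^12 = 4096


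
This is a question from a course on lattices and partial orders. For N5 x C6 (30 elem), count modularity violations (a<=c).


Modular law: if a <= c then a v (b ^ c) = (a v b) ^ c.
Check all triples (a,b,c) with a <= c among 30 elements.
  e.g. a=(a,0), b=(c,0), c=(b,0): lhs=(a,0) != rhs=(b,0)
  e.g. a=(a,0), b=(c,1), c=(b,0): lhs=(a,0) != rhs=(b,0)
Total violating triples: 126


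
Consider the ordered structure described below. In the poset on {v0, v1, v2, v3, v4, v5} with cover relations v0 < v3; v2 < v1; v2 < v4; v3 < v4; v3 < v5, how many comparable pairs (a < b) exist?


A comparable pair {a,b} has a < b or b < a in the order.
Count unordered pairs where one element is strictly below the other.
Examples: {v0,v3}, {v0,v4}, {v0,v5}, {v1,v2}, ...
Total comparable pairs: 7


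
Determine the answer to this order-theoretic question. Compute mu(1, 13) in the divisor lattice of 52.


In a divisor lattice, mu(a,b) = mu(b/a) where mu is the classical Mobius function.
b/a = 13/1 = 13
Prime factorization of 13: primes [13]
13 is squarefree with 1 prime factor(s), so mu(13) = (-1)^1 = -1


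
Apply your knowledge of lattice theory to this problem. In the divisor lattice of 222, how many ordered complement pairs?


Complement pair (a,b): a meet b = bottom, a join b = top.
Here: gcd(a,b)=1 and lcm(a,b)=222, i.e. a*b=222 with a,b coprime.
Pairs found: (1,222), (2,111), (3,74), (6,37), ... (4 more)
Total ordered pairs: 8


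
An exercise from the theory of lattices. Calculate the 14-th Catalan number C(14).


C(n) = C(2n, n) / (n+1).
C(28, 14) = 40116600
C(14) = 40116600 / 15 = 2674440


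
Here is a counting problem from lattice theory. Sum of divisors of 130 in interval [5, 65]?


Interval [5,65] in divisors of 130: [5, 65]
Sum = 70


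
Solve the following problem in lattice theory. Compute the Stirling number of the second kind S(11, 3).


S(n,k) = k*S(n-1,k) + S(n-1,k-1).
S(10,3) = 9330, S(10,2) = 511
S(11,3) = 3*9330 + 511 = 27990 + 511
S(11,3) = 28501


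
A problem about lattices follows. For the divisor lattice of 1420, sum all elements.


sigma(n) = sum of divisors.
Divisors of 1420: [1, 2, 4, 5, 10, 20, 71, 142, 284, 355, 710, 1420]
Sum = 3024


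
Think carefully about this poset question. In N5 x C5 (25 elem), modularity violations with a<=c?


Modular law: if a <= c then a v (b ^ c) = (a v b) ^ c.
Check all triples (a,b,c) with a <= c among 25 elements.
  e.g. a=(a,0), b=(c,0), c=(b,0): lhs=(a,0) != rhs=(b,0)
  e.g. a=(a,0), b=(c,1), c=(b,0): lhs=(a,0) != rhs=(b,0)
Total violating triples: 75


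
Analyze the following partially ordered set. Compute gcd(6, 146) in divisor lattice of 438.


In a divisor lattice, meet = gcd (greatest common divisor).
By Euclidean algorithm or factoring: gcd(6,146) = 2


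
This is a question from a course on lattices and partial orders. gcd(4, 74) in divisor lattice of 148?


Meet=gcd.
gcd(4,74)=2


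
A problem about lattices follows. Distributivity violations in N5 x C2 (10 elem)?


Distributive law: a ^ (b v c) = (a ^ b) v (a ^ c).
Check all 10^3 = 1000 ordered triples (a,b,c).
  e.g. a=(b,0), b=(a,0), c=(c,0): lhs=(b,0) != rhs=(a,0)
  e.g. a=(b,0), b=(a,0), c=(c,1): lhs=(b,0) != rhs=(a,0)
Total violating triples: 16


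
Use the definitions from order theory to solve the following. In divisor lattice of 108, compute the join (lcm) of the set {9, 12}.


In a divisor lattice, join = lcm (least common multiple).
Compute lcm iteratively: start with first element, then lcm(current, next).
Elements: [9, 12]
lcm(9,12) = 36
Final lcm = 36


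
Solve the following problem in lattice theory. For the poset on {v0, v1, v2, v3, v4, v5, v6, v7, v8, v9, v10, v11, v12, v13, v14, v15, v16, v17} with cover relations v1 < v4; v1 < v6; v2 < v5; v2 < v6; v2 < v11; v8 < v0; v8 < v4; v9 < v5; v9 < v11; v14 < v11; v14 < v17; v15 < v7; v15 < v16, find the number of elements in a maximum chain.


A chain is a totally ordered subset; we count the number of elements in a maximum chain.
Compute, for each element x, the size of the longest chain ending at x:
  v1: 1
  v2: 1
  v3: 1
  v8: 1
  v9: 1
  v10: 1
  ...
A maximum chain: v8 < v0
Number of elements in the longest chain: 2


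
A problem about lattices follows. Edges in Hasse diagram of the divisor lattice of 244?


A cover relation a -< b holds when a < b with no c strictly between.
Cover relations:
  1 -< 2
  1 -< 61
  2 -< 4
  2 -< 122
  4 -< 244
  61 -< 122
  122 -< 244
Total: 7


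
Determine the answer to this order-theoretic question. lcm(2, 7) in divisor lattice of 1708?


Join=lcm.
gcd(2,7)=1
lcm=14


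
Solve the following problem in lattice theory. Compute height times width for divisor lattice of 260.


Height = length of longest chain minus 1; width = size of largest antichain.
A maximum chain: 1 | 13 | 65 | 130 | 260  (height 4).
A maximum antichain: {4, 10, 26, 65}  (width 4).
Product = 4 * 4 = 16


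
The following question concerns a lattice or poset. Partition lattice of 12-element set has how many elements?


B(n) = number of set partitions of an n-element set.
B(n) satisfies the recurrence: B(n+1) = sum_k C(n,k)*B(k).
B(12) = 4213597


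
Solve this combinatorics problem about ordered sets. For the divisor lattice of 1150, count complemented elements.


An element a is complemented if some b has a meet b = bottom, a join b = top.
a is complemented iff gcd(a, n/a)=1, i.e. a is a unitary divisor of 1150.
Complemented elements: 1, 2, 23, 25, 46, 50, ... (2 more)
Count: 8


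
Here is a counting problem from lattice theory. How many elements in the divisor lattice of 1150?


Divisors of 1150: [1, 2, 5, 10, 23, 25, 46, 50, 115, 230, 575, 1150]
Count: 12


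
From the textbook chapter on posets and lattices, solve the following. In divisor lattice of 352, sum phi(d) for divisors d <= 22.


Divisors of 352 up to 22: [1, 2, 4, 8, 11, 16, 22]
phi values: [1, 1, 2, 4, 10, 8, 10]
Sum = 36


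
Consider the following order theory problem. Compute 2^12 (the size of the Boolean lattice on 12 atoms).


Power set = 2^n.
2^12 = 4096


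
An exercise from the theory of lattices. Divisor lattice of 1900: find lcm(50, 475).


In a divisor lattice, join = lcm (least common multiple).
gcd(50,475) = 25
lcm(50,475) = 50*475/gcd = 23750/25 = 950


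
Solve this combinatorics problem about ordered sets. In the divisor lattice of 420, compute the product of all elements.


Divisors of 420: [1, 2, 3, 4, 5, 6, 7, 10, 12, 14, 15, 20, 21, 28, 30, 35, 42, 60, 70, 84, 105, 140, 210, 420]
Product = n^(d(n)/2) = 420^(24/2)
Product = 30129469486639681536000000000000


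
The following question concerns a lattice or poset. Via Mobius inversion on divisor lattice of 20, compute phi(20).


phi(n) = n * prod_{p|n} (1 - 1/p).
Prime divisors of 20: [2, 5]
phi(20) = 20 * (1 - 1/2) * (1 - 1/5)
phi(20) = 8


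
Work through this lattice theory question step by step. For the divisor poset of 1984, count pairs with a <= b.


The order relation is {(a,b) : a <= b}, reflexive so it includes (a,a).
Examples: (1,1), (1,124), (1,16), (1,1984), (1,2), ...
Total ordered pairs: 84


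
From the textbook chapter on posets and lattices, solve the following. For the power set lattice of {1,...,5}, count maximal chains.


A maximal chain goes from the minimum element to a maximal element via cover relations.
Counting all min-to-max paths in the cover graph.
Total maximal chains: 120


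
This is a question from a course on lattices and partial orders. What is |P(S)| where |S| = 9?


Power set = 2^n.
2^9 = 512


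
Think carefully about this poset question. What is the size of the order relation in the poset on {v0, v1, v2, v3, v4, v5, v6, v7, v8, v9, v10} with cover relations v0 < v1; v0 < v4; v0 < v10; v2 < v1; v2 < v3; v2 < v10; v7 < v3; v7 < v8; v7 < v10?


The order relation is {(a,b) : a <= b}, reflexive so it includes (a,a).
Examples: (v0,v0), (v0,v1), (v0,v10), (v0,v4), (v1,v1), ...
Total ordered pairs: 20


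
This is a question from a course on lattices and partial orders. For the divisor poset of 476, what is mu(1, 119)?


In a divisor lattice, mu(a,b) = mu(b/a) where mu is the classical Mobius function.
b/a = 119/1 = 119
Prime factorization of 119: primes [7, 17]
119 is squarefree with 2 prime factor(s), so mu(119) = (-1)^2 = 1


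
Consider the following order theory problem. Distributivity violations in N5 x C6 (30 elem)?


Distributive law: a ^ (b v c) = (a ^ b) v (a ^ c).
Check all 30^3 = 27000 ordered triples (a,b,c).
  e.g. a=(b,0), b=(a,0), c=(c,0): lhs=(b,0) != rhs=(a,0)
  e.g. a=(b,0), b=(a,0), c=(c,1): lhs=(b,0) != rhs=(a,0)
Total violating triples: 432


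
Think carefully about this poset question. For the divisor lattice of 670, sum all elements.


sigma(n) = sum of divisors.
Divisors of 670: [1, 2, 5, 10, 67, 134, 335, 670]
Sum = 1224


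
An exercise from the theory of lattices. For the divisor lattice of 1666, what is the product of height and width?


Height = length of longest chain minus 1; width = size of largest antichain.
A maximum chain: 1 | 17 | 119 | 833 | 1666  (height 4).
A maximum antichain: {14, 34, 49, 119}  (width 4).
Product = 4 * 4 = 16


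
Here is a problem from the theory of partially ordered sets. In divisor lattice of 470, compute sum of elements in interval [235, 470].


Interval [235,470] in divisors of 470: [235, 470]
Sum = 705


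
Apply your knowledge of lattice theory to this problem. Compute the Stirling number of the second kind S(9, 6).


S(n,k) = k*S(n-1,k) + S(n-1,k-1).
S(8,6) = 266, S(8,5) = 1050
S(9,6) = 6*266 + 1050 = 1596 + 1050
S(9,6) = 2646


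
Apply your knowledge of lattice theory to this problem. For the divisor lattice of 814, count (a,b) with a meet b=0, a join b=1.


Complement pair (a,b): a meet b = bottom, a join b = top.
Here: gcd(a,b)=1 and lcm(a,b)=814, i.e. a*b=814 with a,b coprime.
Pairs found: (1,814), (2,407), (11,74), (22,37), ... (4 more)
Total ordered pairs: 8


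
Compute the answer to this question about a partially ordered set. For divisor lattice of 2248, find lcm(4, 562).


In a divisor lattice, join = lcm (least common multiple).
Compute lcm iteratively: start with first element, then lcm(current, next).
Elements: [4, 562]
lcm(4,562) = 1124
Final lcm = 1124


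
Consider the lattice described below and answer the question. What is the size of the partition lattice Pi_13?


B(n) = number of set partitions of an n-element set.
B(n) satisfies the recurrence: B(n+1) = sum_k C(n,k)*B(k).
B(13) = 27644437
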